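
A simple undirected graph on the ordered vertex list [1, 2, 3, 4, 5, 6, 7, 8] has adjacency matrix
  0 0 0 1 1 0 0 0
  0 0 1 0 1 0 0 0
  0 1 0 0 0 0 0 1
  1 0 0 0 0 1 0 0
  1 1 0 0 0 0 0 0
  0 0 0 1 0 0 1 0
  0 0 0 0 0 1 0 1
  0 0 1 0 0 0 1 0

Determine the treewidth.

2

A width-2 tree decomposition is:
Bags: B1 = {2, 3, 8}  B2 = {2, 7, 8}  B3 = {2, 6, 7}  B4 = {2, 4, 6}  B5 = {1, 2, 4}  B6 = {1, 2, 5}
Tree: B1–B2, B2–B3, B3–B4, B4–B5, B5–B6
Each bag holds 3 vertices, so the decomposition has width 2, which upper-bounds the treewidth. For the lower bound, G contains the cycle 2–3–8–7–6–4–1–5–2, so G is not a forest; only forests have treewidth ≤ 1, hence tw(G) ≥ 2. The upper and lower bounds meet at 2, so that is the treewidth.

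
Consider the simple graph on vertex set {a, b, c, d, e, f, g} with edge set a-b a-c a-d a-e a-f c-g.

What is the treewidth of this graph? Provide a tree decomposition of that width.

Treewidth 1.
Bags: B1 = {c, g}  B2 = {a, c}  B3 = {a, f}  B4 = {a, e}  B5 = {a, d}  B6 = {a, b}
Tree: B1–B2, B2–B3, B2–B4, B4–B5, B4–B6

Every bag has size at most 2, so the width is 2 − 1 = 1 and tw(G) ≤ 1. Since G has at least one edge (e.g. g–c), it is not an edgeless graph, so tw(G) ≥ 1. Hence tw(G) = 1 exactly.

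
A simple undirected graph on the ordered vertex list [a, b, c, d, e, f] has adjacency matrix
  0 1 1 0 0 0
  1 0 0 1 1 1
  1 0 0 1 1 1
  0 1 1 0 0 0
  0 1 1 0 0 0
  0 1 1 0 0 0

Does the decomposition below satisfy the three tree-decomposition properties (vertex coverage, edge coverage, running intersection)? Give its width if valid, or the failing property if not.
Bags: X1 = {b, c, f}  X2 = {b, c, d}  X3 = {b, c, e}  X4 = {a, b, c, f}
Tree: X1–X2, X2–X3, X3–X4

No — bags containing vertex f are not connected in the tree.

A tree decomposition must satisfy three properties: every vertex lies in some bag; for every edge, both endpoints lie together in some bag; and for every vertex, the bags containing it form a connected subtree. Here bags containing vertex f are not connected in the tree, so the decomposition is invalid.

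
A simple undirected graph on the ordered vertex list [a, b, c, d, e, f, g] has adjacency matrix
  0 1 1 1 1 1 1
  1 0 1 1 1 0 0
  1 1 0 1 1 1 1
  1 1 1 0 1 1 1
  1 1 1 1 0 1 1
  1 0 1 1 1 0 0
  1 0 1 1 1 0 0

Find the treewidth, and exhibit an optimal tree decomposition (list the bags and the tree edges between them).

The largest bag has 5 vertices, giving width 4; this decomposition certifies tw(G) ≤ 4. For the lower bound, the 5 vertices {a, c, d, e, g} are pairwise adjacent, and any tree decomposition puts a clique entirely inside one bag — forcing width ≥ 4. Hence tw(G) = 4 exactly.

Treewidth 4.
One such decomposition:
Bags: B1 = {a, c, d, e, g}  B2 = {a, c, d, e, f}  B3 = {a, b, c, d, e}
Tree: B1–B2, B1–B3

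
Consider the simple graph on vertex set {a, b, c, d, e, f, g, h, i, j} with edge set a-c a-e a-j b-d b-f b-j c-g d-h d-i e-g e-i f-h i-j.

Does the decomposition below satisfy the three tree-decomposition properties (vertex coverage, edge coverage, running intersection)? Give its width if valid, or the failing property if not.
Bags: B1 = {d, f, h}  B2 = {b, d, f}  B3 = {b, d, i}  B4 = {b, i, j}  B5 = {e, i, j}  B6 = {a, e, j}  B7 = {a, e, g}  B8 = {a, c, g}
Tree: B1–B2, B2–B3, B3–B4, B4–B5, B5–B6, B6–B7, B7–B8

Vertex coverage: the bags together contain {a, b, c, d, e, f, g, h, i, j}, the full vertex set. Edge coverage: each edge of G has both endpoints in at least one bag. Running intersection: for every vertex, the bags containing it form a connected subtree. All three properties hold, so this is a valid tree decomposition of width max|bag| − 1 = 2, and hence tw(G) ≤ 2.

Yes; width 2.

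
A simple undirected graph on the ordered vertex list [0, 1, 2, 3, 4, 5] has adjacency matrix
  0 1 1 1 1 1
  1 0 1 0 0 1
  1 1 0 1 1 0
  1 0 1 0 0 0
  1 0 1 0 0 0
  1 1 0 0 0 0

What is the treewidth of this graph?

A width-2 tree decomposition is:
Bags: B1 = {0, 2, 3}  B2 = {0, 1, 2}  B3 = {0, 2, 4}  B4 = {0, 1, 5}
Tree: B1–B2, B1–B3, B2–B4
The largest bag has 3 vertices, giving width 2; this decomposition certifies tw(G) ≤ 2. On the other hand G contains the 3-clique {0, 1, 2}. A clique must lie in a single bag of any decomposition, so no decomposition can have width below 2. Therefore the treewidth is 2.

2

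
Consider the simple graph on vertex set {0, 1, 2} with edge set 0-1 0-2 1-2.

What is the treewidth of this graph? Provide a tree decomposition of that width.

Treewidth 2.
Bags: B1 = {0, 1, 2}
Tree: (single bag)

A single bag containing all 3 vertices is trivially a valid decomposition of width 2. For the lower bound, the 3 vertices {0, 1, 2} are pairwise adjacent, and any tree decomposition puts a clique entirely inside one bag — forcing width ≥ 2. Therefore the treewidth is 2.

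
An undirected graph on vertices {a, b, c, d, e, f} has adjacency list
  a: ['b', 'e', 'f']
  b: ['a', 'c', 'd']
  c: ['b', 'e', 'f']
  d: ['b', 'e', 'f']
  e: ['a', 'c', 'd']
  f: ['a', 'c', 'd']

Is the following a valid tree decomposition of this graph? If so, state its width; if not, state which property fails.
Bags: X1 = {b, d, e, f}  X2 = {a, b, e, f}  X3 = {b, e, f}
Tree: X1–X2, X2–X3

No — vertex c appears in no bag.

A tree decomposition must satisfy three properties: every vertex lies in some bag; for every edge, both endpoints lie together in some bag; and for every vertex, the bags containing it form a connected subtree. Here vertex c appears in no bag, so the decomposition is invalid.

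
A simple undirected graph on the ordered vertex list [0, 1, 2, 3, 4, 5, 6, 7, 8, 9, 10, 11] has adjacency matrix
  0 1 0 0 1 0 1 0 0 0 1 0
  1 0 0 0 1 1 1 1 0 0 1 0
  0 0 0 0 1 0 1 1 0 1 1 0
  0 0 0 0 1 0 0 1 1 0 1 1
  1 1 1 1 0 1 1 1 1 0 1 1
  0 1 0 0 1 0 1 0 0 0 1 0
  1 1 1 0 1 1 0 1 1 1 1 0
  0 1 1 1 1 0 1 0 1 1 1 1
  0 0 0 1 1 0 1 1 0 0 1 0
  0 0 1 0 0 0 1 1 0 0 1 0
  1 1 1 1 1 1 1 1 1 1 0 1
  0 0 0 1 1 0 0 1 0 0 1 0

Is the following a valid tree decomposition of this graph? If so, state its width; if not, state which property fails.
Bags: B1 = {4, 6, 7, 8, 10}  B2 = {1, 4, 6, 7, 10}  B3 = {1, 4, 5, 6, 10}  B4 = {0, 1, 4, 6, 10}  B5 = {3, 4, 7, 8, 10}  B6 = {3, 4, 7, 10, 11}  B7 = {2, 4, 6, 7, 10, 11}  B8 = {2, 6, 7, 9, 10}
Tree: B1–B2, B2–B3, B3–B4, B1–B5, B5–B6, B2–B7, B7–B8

No — bags containing vertex 11 are not connected in the tree.

A tree decomposition must satisfy three properties: every vertex lies in some bag; for every edge, both endpoints lie together in some bag; and for every vertex, the bags containing it form a connected subtree. Here bags containing vertex 11 are not connected in the tree, so the decomposition is invalid.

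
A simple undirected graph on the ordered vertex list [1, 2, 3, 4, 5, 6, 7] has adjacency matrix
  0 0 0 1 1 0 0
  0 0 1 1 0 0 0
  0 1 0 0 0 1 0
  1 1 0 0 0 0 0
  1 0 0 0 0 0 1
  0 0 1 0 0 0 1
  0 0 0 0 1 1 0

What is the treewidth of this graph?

A width-2 tree decomposition is:
Bags: B1 = {2, 3, 6}  B2 = {2, 4, 6}  B3 = {1, 4, 6}  B4 = {1, 5, 6}  B5 = {5, 6, 7}
Tree: B1–B2, B2–B3, B3–B4, B4–B5
The largest bag has 3 vertices, giving width 2; this decomposition certifies tw(G) ≤ 2. The edges 6–3–2–4–1–5–7–6 form a cycle, so G is not a tree and its treewidth is at least 2. Combining the bounds, tw(G) = 2.

2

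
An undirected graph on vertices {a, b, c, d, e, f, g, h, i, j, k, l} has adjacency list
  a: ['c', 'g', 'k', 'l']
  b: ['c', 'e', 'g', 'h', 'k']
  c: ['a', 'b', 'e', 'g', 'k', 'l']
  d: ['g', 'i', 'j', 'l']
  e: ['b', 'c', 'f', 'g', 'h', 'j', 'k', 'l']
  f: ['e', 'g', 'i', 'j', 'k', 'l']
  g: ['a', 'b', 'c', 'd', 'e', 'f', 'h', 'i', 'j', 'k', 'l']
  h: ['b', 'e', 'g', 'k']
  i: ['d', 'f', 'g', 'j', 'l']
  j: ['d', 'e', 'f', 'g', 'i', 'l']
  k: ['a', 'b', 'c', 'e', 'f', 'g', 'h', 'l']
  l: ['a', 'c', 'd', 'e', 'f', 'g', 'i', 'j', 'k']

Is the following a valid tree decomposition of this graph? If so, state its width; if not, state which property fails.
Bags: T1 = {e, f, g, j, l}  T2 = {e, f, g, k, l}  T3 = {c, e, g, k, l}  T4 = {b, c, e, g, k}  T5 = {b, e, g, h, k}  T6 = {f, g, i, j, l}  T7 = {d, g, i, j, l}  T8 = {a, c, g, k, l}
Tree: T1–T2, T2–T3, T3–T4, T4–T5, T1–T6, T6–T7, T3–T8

Yes; width 4.

Checking the three conditions: (i) the bags cover all of {a, b, c, d, e, f, g, h, i, j, k, l}; (ii) for each edge, some bag contains both endpoints; (iii) the bags containing any fixed vertex form a subtree. All hold, so the decomposition is valid with width 5 − 1 = 4.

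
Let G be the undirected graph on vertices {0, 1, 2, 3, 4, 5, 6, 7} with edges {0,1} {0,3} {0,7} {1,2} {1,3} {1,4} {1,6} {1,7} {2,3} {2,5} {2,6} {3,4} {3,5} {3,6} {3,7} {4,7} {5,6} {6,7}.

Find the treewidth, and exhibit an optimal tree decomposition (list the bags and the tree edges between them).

Treewidth 3.
One optimal decomposition is:
Bags: B1 = {1, 2, 3, 6}  B2 = {1, 3, 6, 7}  B3 = {2, 3, 5, 6}  B4 = {0, 1, 3, 7}  B5 = {1, 3, 4, 7}
Tree: B1–B2, B1–B3, B2–B4, B4–B5

Each bag holds 4 vertices, so the decomposition has width 3, which upper-bounds the treewidth. On the other hand G contains the 4-clique {1, 2, 3, 6}. A clique must lie in a single bag of any decomposition, so no decomposition can have width below 3. The upper and lower bounds meet at 3, so that is the treewidth.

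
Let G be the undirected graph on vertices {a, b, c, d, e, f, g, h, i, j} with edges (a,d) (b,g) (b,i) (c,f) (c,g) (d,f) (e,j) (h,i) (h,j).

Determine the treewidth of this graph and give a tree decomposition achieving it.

Every bag has size at most 2, so the width is 2 − 1 = 1 and tw(G) ≤ 1. Since G has at least one edge (e.g. a–d), it is not an edgeless graph, so tw(G) ≥ 1. Combining the bounds, tw(G) = 1.

Treewidth 1.
One such decomposition:
Bags: B1 = {a, d}  B2 = {d, f}  B3 = {c, f}  B4 = {c, g}  B5 = {b, g}  B6 = {b, i}  B7 = {h, i}  B8 = {h, j}  B9 = {e, j}
Tree: B1–B2, B2–B3, B3–B4, B4–B5, B5–B6, B6–B7, B7–B8, B8–B9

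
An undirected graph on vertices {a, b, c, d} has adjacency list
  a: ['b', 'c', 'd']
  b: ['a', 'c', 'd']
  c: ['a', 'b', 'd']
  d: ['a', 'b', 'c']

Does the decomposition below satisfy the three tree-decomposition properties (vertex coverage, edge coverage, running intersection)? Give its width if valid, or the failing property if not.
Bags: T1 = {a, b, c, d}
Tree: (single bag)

Yes; width 3.

Every vertex of G appears in some bag (union = {a, b, c, d}); every edge is covered by a bag; and for each vertex v the set of bags containing v is connected in the bag tree. The decomposition is therefore valid. The largest bag has 4 vertices, so the width is 3.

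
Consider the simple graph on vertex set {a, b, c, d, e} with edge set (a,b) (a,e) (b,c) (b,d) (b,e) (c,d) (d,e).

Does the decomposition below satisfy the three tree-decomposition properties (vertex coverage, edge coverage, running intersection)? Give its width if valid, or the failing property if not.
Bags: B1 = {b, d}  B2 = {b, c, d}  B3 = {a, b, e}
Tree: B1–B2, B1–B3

No — edge (e,d) lies in no bag.

A tree decomposition must satisfy three properties: every vertex lies in some bag; for every edge, both endpoints lie together in some bag; and for every vertex, the bags containing it form a connected subtree. Here edge (e,d) lies in no bag, so the decomposition is invalid.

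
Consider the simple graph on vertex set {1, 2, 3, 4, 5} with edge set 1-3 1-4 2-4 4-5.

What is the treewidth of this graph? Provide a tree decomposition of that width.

Treewidth 1.
Bags: B1 = {1, 4}  B2 = {1, 3}  B3 = {4, 5}  B4 = {2, 4}
Tree: B1–B2, B1–B3, B3–B4

Each bag holds 2 vertices, so the decomposition has width 1, which upper-bounds the treewidth. Since G has at least one edge (e.g. 4–1), it is not an edgeless graph, so tw(G) ≥ 1. Hence tw(G) = 1 exactly.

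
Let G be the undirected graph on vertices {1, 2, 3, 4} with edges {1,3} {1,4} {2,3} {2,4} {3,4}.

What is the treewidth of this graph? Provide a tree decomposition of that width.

The largest bag has 3 vertices, giving width 2; this decomposition certifies tw(G) ≤ 2. On the other hand G contains the 3-clique {1, 3, 4}. A clique must lie in a single bag of any decomposition, so no decomposition can have width below 2. The upper and lower bounds meet at 2, so that is the treewidth.

Treewidth 2.
One such decomposition:
Bags: B1 = {1, 3, 4}  B2 = {2, 3, 4}
Tree: B1–B2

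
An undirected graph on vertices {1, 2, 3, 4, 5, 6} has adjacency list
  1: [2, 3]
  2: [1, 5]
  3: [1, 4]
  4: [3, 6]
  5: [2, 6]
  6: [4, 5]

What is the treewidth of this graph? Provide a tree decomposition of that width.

Every bag has size at most 3, so the width is 3 − 1 = 2 and tw(G) ≤ 2. Since 2–1–3–4–6–5–2 is a cycle in G, G is not acyclic. Forests are exactly the graphs of treewidth ≤ 1, so tw(G) ≥ 2. The upper and lower bounds meet at 2, so that is the treewidth.

Treewidth 2.
Bags: B1 = {1, 2, 3}  B2 = {2, 3, 4}  B3 = {2, 4, 6}  B4 = {2, 5, 6}
Tree: B1–B2, B2–B3, B3–B4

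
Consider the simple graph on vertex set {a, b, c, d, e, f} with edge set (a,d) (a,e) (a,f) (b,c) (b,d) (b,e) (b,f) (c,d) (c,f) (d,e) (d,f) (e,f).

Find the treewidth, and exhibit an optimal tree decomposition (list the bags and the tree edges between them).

Treewidth 3.
One such decomposition:
Bags: B1 = {b, d, e, f}  B2 = {a, d, e, f}  B3 = {b, c, d, f}
Tree: B1–B2, B1–B3

Every bag has size at most 4, so the width is 4 − 1 = 3 and tw(G) ≤ 3. For the lower bound, the 4 vertices {a, d, e, f} are pairwise adjacent, and any tree decomposition puts a clique entirely inside one bag — forcing width ≥ 3. Hence tw(G) = 3 exactly.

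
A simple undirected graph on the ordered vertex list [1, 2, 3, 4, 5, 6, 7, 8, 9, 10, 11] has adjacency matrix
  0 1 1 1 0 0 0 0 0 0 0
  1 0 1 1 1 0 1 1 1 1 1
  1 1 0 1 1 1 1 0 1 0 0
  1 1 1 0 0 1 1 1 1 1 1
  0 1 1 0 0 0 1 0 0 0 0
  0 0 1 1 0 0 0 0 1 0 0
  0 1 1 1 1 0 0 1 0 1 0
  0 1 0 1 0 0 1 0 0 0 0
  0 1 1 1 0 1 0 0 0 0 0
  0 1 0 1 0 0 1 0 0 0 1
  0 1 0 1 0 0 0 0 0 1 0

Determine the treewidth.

A width-3 tree decomposition is:
Bags: B1 = {2, 3, 4, 7}  B2 = {2, 3, 4, 9}  B3 = {2, 4, 7, 10}  B4 = {3, 4, 6, 9}  B5 = {2, 4, 10, 11}  B6 = {2, 3, 5, 7}  B7 = {1, 2, 3, 4}  B8 = {2, 4, 7, 8}
Tree: B1–B2, B1–B3, B2–B4, B3–B5, B1–B6, B2–B7, B3–B8
Each bag holds 4 vertices, so the decomposition has width 3, which upper-bounds the treewidth. For the lower bound, the 4 vertices {2, 4, 7, 8} are pairwise adjacent, and any tree decomposition puts a clique entirely inside one bag — forcing width ≥ 3. Hence tw(G) = 3 exactly.

3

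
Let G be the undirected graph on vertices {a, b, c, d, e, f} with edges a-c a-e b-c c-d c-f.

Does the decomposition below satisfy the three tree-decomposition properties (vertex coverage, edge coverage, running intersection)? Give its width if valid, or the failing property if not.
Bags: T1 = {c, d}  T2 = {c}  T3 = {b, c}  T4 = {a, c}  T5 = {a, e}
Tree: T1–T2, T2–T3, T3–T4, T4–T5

No — vertex f appears in no bag.

A tree decomposition must satisfy three properties: every vertex lies in some bag; for every edge, both endpoints lie together in some bag; and for every vertex, the bags containing it form a connected subtree. Here vertex f appears in no bag, so the decomposition is invalid.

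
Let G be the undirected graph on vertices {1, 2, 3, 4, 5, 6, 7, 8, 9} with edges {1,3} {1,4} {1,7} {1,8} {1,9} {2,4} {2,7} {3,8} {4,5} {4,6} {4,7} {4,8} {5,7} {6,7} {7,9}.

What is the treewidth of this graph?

A width-2 tree decomposition is:
Bags: B1 = {1, 7, 9}  B2 = {1, 4, 7}  B3 = {1, 4, 8}  B4 = {4, 5, 7}  B5 = {2, 4, 7}  B6 = {4, 6, 7}  B7 = {1, 3, 8}
Tree: B1–B2, B2–B3, B2–B4, B4–B5, B4–B6, B3–B7
The largest bag has 3 vertices, giving width 2; this decomposition certifies tw(G) ≤ 2. On the other hand G contains the 3-clique {1, 7, 9}. A clique must lie in a single bag of any decomposition, so no decomposition can have width below 2. Combining the bounds, tw(G) = 2.

2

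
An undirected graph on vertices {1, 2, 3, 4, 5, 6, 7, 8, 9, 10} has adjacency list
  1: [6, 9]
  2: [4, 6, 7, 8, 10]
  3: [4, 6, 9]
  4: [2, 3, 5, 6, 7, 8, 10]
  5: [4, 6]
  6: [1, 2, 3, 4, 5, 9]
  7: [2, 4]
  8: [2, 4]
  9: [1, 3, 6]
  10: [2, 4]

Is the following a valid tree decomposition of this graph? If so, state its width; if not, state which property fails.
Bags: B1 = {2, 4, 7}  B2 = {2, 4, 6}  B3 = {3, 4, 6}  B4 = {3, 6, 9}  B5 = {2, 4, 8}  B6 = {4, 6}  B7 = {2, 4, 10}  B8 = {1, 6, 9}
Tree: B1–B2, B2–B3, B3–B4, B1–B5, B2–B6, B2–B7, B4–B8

A tree decomposition must satisfy three properties: every vertex lies in some bag; for every edge, both endpoints lie together in some bag; and for every vertex, the bags containing it form a connected subtree. Here vertex 5 appears in no bag, so the decomposition is invalid.

No — vertex 5 appears in no bag.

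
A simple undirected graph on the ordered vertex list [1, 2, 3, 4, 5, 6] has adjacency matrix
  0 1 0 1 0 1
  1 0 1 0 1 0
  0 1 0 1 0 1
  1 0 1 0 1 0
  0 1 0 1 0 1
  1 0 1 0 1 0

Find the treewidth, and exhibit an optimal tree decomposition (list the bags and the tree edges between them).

Treewidth 3.
One optimal decomposition is:
Bags: B1 = {1, 2, 4, 6}  B2 = {2, 4, 5, 6}  B3 = {2, 3, 4, 6}
Tree: B1–B2, B2–B3

Each bag holds 4 vertices, so the decomposition has width 3, which upper-bounds the treewidth. For the lower bound: the 4 vertex sets {1,2}, {5,6}, {4}, {3} are disjoint, each induces a connected subgraph, and every pair is joined by at least one edge of G. Contracting each set to a single vertex therefore yields K_{4} as a minor, and since treewidth is minor-monotone, tw(G) ≥ tw(K_{4}) = 3. The upper and lower bounds meet at 3, so that is the treewidth.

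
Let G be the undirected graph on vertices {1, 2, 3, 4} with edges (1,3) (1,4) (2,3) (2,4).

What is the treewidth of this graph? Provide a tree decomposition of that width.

Treewidth 2.
One optimal decomposition is:
Bags: B1 = {2, 3, 4}  B2 = {1, 3, 4}
Tree: B1–B2

The largest bag has 3 vertices, giving width 2; this decomposition certifies tw(G) ≤ 2. Since 4–2–3–1–4 is a cycle in G, G is not acyclic. Forests are exactly the graphs of treewidth ≤ 1, so tw(G) ≥ 2. The upper and lower bounds meet at 2, so that is the treewidth.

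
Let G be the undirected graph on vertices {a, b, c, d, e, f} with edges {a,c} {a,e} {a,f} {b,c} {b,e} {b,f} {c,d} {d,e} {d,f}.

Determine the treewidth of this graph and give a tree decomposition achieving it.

The largest bag has 4 vertices, giving width 3; this decomposition certifies tw(G) ≤ 3. For the lower bound: the 4 vertex sets {d,e}, {b,f}, {c}, {a} are disjoint, each induces a connected subgraph, and every pair is joined by at least one edge of G. Contracting each set to a single vertex therefore yields K_{4} as a minor, and since treewidth is minor-monotone, tw(G) ≥ tw(K_{4}) = 3. Combining the bounds, tw(G) = 3.

Treewidth 3.
One such decomposition:
Bags: B1 = {c, d, e, f}  B2 = {b, c, e, f}  B3 = {a, c, e, f}
Tree: B1–B2, B2–B3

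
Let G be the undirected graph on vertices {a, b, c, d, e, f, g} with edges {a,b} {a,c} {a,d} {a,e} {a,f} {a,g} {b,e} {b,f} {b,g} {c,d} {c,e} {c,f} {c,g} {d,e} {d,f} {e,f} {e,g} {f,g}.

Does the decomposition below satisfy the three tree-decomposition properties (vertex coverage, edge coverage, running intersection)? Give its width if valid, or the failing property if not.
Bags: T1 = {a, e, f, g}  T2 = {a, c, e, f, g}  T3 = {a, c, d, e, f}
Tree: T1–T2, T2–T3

A tree decomposition must satisfy three properties: every vertex lies in some bag; for every edge, both endpoints lie together in some bag; and for every vertex, the bags containing it form a connected subtree. Here vertex b appears in no bag, so the decomposition is invalid.

No — vertex b appears in no bag.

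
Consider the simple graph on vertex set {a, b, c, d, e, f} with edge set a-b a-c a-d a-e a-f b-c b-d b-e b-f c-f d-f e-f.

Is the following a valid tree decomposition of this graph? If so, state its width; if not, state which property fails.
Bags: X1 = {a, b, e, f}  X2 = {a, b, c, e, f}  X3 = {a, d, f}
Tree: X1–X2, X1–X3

No — edge (b,d) lies in no bag.

A tree decomposition must satisfy three properties: every vertex lies in some bag; for every edge, both endpoints lie together in some bag; and for every vertex, the bags containing it form a connected subtree. Here edge (b,d) lies in no bag, so the decomposition is invalid.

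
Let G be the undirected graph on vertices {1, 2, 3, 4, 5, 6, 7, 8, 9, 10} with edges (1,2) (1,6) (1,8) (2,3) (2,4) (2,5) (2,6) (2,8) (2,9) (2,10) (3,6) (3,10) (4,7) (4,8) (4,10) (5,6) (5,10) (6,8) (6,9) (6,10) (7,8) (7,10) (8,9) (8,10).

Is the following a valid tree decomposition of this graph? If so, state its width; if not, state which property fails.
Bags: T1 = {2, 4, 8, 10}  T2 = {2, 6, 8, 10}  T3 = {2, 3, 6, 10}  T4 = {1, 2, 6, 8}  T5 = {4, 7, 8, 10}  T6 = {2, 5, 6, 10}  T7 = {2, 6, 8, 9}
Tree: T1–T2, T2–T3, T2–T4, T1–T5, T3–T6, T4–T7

Yes; width 3.

Vertex coverage: the bags together contain {1, 2, 3, 4, 5, 6, 7, 8, 9, 10}, the full vertex set. Edge coverage: each edge of G has both endpoints in at least one bag. Running intersection: for every vertex, the bags containing it form a connected subtree. All three properties hold, so this is a valid tree decomposition of width max|bag| − 1 = 3, and hence tw(G) ≤ 3.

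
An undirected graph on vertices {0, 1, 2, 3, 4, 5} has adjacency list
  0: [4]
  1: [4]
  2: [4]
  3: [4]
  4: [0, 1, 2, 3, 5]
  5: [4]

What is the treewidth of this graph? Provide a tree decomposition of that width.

Treewidth 1.
One such decomposition:
Bags: B1 = {3, 4}  B2 = {1, 4}  B3 = {0, 4}  B4 = {4, 5}  B5 = {2, 4}
Tree: B1–B2, B1–B3, B3–B4, B3–B5

The largest bag has 2 vertices, giving width 1; this decomposition certifies tw(G) ≤ 1. Since G has at least one edge (e.g. 3–4), it is not an edgeless graph, so tw(G) ≥ 1. Combining the bounds, tw(G) = 1.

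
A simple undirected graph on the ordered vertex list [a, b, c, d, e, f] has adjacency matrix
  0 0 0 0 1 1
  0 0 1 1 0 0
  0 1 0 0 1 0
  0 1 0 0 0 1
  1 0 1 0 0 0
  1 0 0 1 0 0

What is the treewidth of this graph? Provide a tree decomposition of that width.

Treewidth 2.
One optimal decomposition is:
Bags: B1 = {b, c, d}  B2 = {c, d, e}  B3 = {a, d, e}  B4 = {a, d, f}
Tree: B1–B2, B2–B3, B3–B4

Every bag has size at most 3, so the width is 3 − 1 = 2 and tw(G) ≤ 2. Since d–b–c–e–a–f–d is a cycle in G, G is not acyclic. Forests are exactly the graphs of treewidth ≤ 1, so tw(G) ≥ 2. The upper and lower bounds meet at 2, so that is the treewidth.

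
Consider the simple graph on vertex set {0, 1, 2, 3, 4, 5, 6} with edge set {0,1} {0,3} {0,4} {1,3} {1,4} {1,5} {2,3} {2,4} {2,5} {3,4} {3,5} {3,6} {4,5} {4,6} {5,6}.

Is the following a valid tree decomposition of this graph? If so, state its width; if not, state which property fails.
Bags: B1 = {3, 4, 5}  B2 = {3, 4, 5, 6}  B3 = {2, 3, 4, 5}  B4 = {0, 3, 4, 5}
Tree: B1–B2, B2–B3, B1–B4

A tree decomposition must satisfy three properties: every vertex lies in some bag; for every edge, both endpoints lie together in some bag; and for every vertex, the bags containing it form a connected subtree. Here vertex 1 appears in no bag, so the decomposition is invalid.

No — vertex 1 appears in no bag.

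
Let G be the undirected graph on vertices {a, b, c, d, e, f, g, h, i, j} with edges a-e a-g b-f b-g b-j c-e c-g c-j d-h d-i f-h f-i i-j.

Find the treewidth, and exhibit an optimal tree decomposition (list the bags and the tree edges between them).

Each bag holds 3 vertices, so the decomposition has width 2, which upper-bounds the treewidth. The edges e–a–g–c–e form a cycle, so G is not a tree and its treewidth is at least 2. Therefore the treewidth is 2.

Treewidth 2.
Bags: B1 = {a, c, e}  B2 = {a, c, g}  B3 = {c, g, j}  B4 = {b, g, j}  B5 = {b, i, j}  B6 = {b, f, i}  B7 = {d, f, i}  B8 = {d, f, h}
Tree: B1–B2, B2–B3, B3–B4, B4–B5, B5–B6, B6–B7, B7–B8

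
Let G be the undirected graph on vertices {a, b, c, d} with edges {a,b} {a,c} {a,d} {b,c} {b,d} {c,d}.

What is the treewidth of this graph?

3

A width-3 tree decomposition is:
Bags: B1 = {a, b, c, d}
Tree: (single bag)
A single bag containing all 4 vertices is trivially a valid decomposition of width 3. Conversely, {a, b, c, d} is a clique of size 4, and the vertices of any clique must share a bag in every tree decomposition; so some bag has ≥ 4 vertices and tw(G) ≥ 3. Hence tw(G) = 3 exactly.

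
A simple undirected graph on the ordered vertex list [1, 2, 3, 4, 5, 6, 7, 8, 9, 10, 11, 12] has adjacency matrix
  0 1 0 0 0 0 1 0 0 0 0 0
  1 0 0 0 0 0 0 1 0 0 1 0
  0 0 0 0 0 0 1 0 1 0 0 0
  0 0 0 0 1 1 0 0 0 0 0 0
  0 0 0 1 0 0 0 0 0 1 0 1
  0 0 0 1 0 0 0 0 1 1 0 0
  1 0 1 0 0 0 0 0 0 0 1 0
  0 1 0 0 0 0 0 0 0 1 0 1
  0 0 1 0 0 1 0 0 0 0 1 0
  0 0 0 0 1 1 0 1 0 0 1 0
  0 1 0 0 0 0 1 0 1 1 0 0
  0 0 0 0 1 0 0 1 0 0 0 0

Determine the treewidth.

A width-3 tree decomposition is:
Bags: B1 = {4, 5, 8, 12}  B2 = {4, 5, 8, 10}  B3 = {4, 6, 8, 10}  B4 = {2, 6, 8, 10}  B5 = {2, 6, 10, 11}  B6 = {2, 6, 9, 11}  B7 = {1, 2, 9, 11}  B8 = {1, 7, 9, 11}  B9 = {1, 3, 7, 9}
Tree: B1–B2, B2–B3, B3–B4, B4–B5, B5–B6, B6–B7, B7–B8, B8–B9
The largest bag has 4 vertices, giving width 3; this decomposition certifies tw(G) ≤ 3. For the lower bound: the 4 vertex sets {4,5,12}, {8}, {10}, {2,6,9,11} are disjoint, each induces a connected subgraph, and every pair is joined by at least one edge of G. Contracting each set to a single vertex therefore yields K_{4} as a minor, and since treewidth is minor-monotone, tw(G) ≥ tw(K_{4}) = 3. Therefore the treewidth is 3.

3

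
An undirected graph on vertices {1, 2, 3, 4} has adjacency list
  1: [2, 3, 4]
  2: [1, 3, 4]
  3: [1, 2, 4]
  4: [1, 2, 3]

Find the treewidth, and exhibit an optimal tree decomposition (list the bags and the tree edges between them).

With just one bag of size 4, the width is 4 − 1 = 3, so tw(G) ≤ 3. Conversely, {1, 2, 3, 4} is a clique of size 4, and the vertices of any clique must share a bag in every tree decomposition; so some bag has ≥ 4 vertices and tw(G) ≥ 3. The upper and lower bounds meet at 3, so that is the treewidth.

Treewidth 3.
One such decomposition:
Bags: B1 = {1, 2, 3, 4}
Tree: (single bag)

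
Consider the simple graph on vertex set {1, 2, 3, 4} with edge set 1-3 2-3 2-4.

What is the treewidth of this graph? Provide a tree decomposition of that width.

Each bag holds 2 vertices, so the decomposition has width 1, which upper-bounds the treewidth. Since G has at least one edge (e.g. 4–2), it is not an edgeless graph, so tw(G) ≥ 1. Hence tw(G) = 1 exactly.

Treewidth 1.
One optimal decomposition is:
Bags: B1 = {2, 4}  B2 = {2, 3}  B3 = {1, 3}
Tree: B1–B2, B2–B3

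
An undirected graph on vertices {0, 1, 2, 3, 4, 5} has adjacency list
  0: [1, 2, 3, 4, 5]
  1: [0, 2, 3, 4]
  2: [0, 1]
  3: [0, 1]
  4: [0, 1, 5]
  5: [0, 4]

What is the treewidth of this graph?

2

A width-2 tree decomposition is:
Bags: B1 = {0, 1, 3}  B2 = {0, 1, 4}  B3 = {0, 4, 5}  B4 = {0, 1, 2}
Tree: B1–B2, B2–B3, B1–B4
Each bag holds 3 vertices, so the decomposition has width 2, which upper-bounds the treewidth. For the lower bound, the 3 vertices {0, 1, 2} are pairwise adjacent, and any tree decomposition puts a clique entirely inside one bag — forcing width ≥ 2. Therefore the treewidth is 2.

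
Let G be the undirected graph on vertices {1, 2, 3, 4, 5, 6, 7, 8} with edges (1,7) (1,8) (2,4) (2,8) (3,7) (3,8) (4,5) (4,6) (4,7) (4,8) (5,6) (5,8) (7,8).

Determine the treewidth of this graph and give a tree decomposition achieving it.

The largest bag has 3 vertices, giving width 2; this decomposition certifies tw(G) ≤ 2. For the lower bound, the 3 vertices {1, 7, 8} are pairwise adjacent, and any tree decomposition puts a clique entirely inside one bag — forcing width ≥ 2. The upper and lower bounds meet at 2, so that is the treewidth.

Treewidth 2.
Bags: B1 = {4, 7, 8}  B2 = {2, 4, 8}  B3 = {3, 7, 8}  B4 = {1, 7, 8}  B5 = {4, 5, 8}  B6 = {4, 5, 6}
Tree: B1–B2, B1–B3, B3–B4, B1–B5, B5–B6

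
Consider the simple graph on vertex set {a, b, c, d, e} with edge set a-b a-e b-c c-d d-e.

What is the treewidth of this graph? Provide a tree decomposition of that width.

The largest bag has 3 vertices, giving width 2; this decomposition certifies tw(G) ≤ 2. For the lower bound, G contains the cycle d–c–b–a–e–d, so G is not a forest; only forests have treewidth ≤ 1, hence tw(G) ≥ 2. Combining the bounds, tw(G) = 2.

Treewidth 2.
One optimal decomposition is:
Bags: B1 = {b, c, d}  B2 = {a, b, d}  B3 = {a, d, e}
Tree: B1–B2, B2–B3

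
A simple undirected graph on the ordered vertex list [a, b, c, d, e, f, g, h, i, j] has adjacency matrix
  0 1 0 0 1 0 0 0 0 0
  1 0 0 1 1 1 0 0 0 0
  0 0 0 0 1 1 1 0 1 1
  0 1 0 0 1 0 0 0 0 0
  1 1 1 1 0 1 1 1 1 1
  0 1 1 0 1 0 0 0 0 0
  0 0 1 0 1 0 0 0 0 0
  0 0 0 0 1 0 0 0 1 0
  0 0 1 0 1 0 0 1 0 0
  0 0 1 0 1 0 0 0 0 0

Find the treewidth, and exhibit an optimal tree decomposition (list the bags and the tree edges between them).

Treewidth 2.
One optimal decomposition is:
Bags: B1 = {c, e, f}  B2 = {c, e, i}  B3 = {b, e, f}  B4 = {e, h, i}  B5 = {a, b, e}  B6 = {c, e, g}  B7 = {b, d, e}  B8 = {c, e, j}
Tree: B1–B2, B1–B3, B2–B4, B3–B5, B1–B6, B3–B7, B1–B8

Every bag has size at most 3, so the width is 3 − 1 = 2 and tw(G) ≤ 2. Conversely, {b, d, e} is a clique of size 3, and the vertices of any clique must share a bag in every tree decomposition; so some bag has ≥ 3 vertices and tw(G) ≥ 2. The upper and lower bounds meet at 2, so that is the treewidth.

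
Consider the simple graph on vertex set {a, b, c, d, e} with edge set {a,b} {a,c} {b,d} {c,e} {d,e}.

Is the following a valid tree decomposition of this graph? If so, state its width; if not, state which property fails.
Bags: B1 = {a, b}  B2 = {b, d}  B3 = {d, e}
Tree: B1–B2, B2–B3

A tree decomposition must satisfy three properties: every vertex lies in some bag; for every edge, both endpoints lie together in some bag; and for every vertex, the bags containing it form a connected subtree. Here vertex c appears in no bag, so the decomposition is invalid.

No — vertex c appears in no bag.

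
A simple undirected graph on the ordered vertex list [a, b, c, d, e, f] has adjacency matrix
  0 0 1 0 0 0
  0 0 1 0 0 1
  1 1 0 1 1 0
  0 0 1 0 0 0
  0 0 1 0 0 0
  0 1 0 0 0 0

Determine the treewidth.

1

A width-1 tree decomposition is:
Bags: B1 = {b, c}  B2 = {a, c}  B3 = {c, e}  B4 = {b, f}  B5 = {c, d}
Tree: B1–B2, B2–B3, B1–B4, B2–B5
The largest bag has 2 vertices, giving width 1; this decomposition certifies tw(G) ≤ 1. G has an edge, so its treewidth is at least 1. Combining the bounds, tw(G) = 1.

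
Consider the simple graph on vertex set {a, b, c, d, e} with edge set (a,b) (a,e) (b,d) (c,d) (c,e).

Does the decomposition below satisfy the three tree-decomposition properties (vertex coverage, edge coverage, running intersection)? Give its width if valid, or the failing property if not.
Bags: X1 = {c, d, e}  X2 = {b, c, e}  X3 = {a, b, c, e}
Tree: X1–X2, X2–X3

A tree decomposition must satisfy three properties: every vertex lies in some bag; for every edge, both endpoints lie together in some bag; and for every vertex, the bags containing it form a connected subtree. Here edge (b,d) lies in no bag, so the decomposition is invalid.

No — edge (b,d) lies in no bag.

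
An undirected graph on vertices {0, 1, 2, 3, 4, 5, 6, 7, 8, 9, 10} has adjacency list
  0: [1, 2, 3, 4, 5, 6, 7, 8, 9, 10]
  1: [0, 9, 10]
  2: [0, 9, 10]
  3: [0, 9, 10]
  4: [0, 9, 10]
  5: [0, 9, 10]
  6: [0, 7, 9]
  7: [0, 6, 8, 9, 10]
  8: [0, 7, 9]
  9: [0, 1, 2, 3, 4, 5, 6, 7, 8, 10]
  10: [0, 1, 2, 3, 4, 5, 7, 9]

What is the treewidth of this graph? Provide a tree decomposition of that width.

The largest bag has 4 vertices, giving width 3; this decomposition certifies tw(G) ≤ 3. On the other hand G contains the 4-clique {0, 7, 8, 9}. A clique must lie in a single bag of any decomposition, so no decomposition can have width below 3. Combining the bounds, tw(G) = 3.

Treewidth 3.
Bags: B1 = {0, 7, 9, 10}  B2 = {0, 6, 7, 9}  B3 = {0, 2, 9, 10}  B4 = {0, 4, 9, 10}  B5 = {0, 5, 9, 10}  B6 = {0, 3, 9, 10}  B7 = {0, 7, 8, 9}  B8 = {0, 1, 9, 10}
Tree: B1–B2, B1–B3, B1–B4, B4–B5, B1–B6, B1–B7, B6–B8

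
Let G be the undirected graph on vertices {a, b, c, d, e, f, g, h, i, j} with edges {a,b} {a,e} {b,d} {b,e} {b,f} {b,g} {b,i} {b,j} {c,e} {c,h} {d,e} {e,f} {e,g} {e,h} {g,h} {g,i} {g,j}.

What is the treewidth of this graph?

A width-2 tree decomposition is:
Bags: B1 = {b, g, i}  B2 = {b, e, g}  B3 = {e, g, h}  B4 = {b, d, e}  B5 = {b, g, j}  B6 = {c, e, h}  B7 = {a, b, e}  B8 = {b, e, f}
Tree: B1–B2, B2–B3, B2–B4, B2–B5, B3–B6, B2–B7, B2–B8
Each bag holds 3 vertices, so the decomposition has width 2, which upper-bounds the treewidth. Conversely, {e, g, h} is a clique of size 3, and the vertices of any clique must share a bag in every tree decomposition; so some bag has ≥ 3 vertices and tw(G) ≥ 2. Therefore the treewidth is 2.

2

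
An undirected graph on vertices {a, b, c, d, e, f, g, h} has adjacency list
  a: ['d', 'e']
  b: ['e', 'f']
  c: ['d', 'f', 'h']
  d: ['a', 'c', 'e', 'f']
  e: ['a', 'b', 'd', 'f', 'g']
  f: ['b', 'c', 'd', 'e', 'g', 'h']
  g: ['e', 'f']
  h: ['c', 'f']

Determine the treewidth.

2

A width-2 tree decomposition is:
Bags: B1 = {c, d, f}  B2 = {d, e, f}  B3 = {e, f, g}  B4 = {c, f, h}  B5 = {b, e, f}  B6 = {a, d, e}
Tree: B1–B2, B2–B3, B1–B4, B2–B5, B2–B6
The largest bag has 3 vertices, giving width 2; this decomposition certifies tw(G) ≤ 2. Conversely, {a, d, e} is a clique of size 3, and the vertices of any clique must share a bag in every tree decomposition; so some bag has ≥ 3 vertices and tw(G) ≥ 2. The upper and lower bounds meet at 2, so that is the treewidth.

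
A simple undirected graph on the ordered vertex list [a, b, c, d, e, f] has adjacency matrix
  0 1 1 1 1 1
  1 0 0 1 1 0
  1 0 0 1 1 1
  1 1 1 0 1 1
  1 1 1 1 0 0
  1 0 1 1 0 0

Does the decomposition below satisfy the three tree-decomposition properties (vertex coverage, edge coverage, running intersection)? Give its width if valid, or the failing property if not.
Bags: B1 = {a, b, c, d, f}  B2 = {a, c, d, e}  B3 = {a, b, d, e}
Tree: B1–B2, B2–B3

No — bags containing vertex b are not connected in the tree.

A tree decomposition must satisfy three properties: every vertex lies in some bag; for every edge, both endpoints lie together in some bag; and for every vertex, the bags containing it form a connected subtree. Here bags containing vertex b are not connected in the tree, so the decomposition is invalid.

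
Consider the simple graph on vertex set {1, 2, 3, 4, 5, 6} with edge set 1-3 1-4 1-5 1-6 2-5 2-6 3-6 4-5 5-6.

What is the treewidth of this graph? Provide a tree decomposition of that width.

Each bag holds 3 vertices, so the decomposition has width 2, which upper-bounds the treewidth. On the other hand G contains the 3-clique {1, 3, 6}. A clique must lie in a single bag of any decomposition, so no decomposition can have width below 2. Combining the bounds, tw(G) = 2.

Treewidth 2.
One such decomposition:
Bags: B1 = {1, 3, 6}  B2 = {1, 5, 6}  B3 = {1, 4, 5}  B4 = {2, 5, 6}
Tree: B1–B2, B2–B3, B2–B4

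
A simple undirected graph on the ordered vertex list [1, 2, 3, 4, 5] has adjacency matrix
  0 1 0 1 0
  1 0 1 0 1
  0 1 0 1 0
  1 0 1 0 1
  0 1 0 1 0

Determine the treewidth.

A width-2 tree decomposition is:
Bags: B1 = {1, 2, 4}  B2 = {2, 4, 5}  B3 = {2, 3, 4}
Tree: B1–B2, B2–B3
Every bag has size at most 3, so the width is 3 − 1 = 2 and tw(G) ≤ 2. The edges 2–1–4–5–2 form a cycle, so G is not a tree and its treewidth is at least 2. Combining the bounds, tw(G) = 2.

2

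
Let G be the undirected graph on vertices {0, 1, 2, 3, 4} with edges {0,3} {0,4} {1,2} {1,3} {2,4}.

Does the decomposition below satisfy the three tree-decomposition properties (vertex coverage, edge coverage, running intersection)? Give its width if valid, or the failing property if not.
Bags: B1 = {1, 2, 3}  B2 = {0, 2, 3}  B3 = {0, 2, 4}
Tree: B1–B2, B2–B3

Yes; width 2.

Vertex coverage: the bags together contain {0, 1, 2, 3, 4}, the full vertex set. Edge coverage: each edge of G has both endpoints in at least one bag. Running intersection: for every vertex, the bags containing it form a connected subtree. All three properties hold, so this is a valid tree decomposition of width max|bag| − 1 = 2, and hence tw(G) ≤ 2.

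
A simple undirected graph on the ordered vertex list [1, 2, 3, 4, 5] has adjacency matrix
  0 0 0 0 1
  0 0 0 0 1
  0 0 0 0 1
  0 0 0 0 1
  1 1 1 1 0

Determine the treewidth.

1

A width-1 tree decomposition is:
Bags: B1 = {3, 5}  B2 = {2, 5}  B3 = {1, 5}  B4 = {4, 5}
Tree: B1–B2, B2–B3, B2–B4
The largest bag has 2 vertices, giving width 1; this decomposition certifies tw(G) ≤ 1. Any graph with an edge has treewidth ≥ 1, and G has the edge 3–5. Hence tw(G) = 1 exactly.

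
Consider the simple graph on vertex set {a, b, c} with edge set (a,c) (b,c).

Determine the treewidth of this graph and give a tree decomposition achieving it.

The largest bag has 2 vertices, giving width 1; this decomposition certifies tw(G) ≤ 1. Since G has at least one edge (e.g. c–a), it is not an edgeless graph, so tw(G) ≥ 1. The upper and lower bounds meet at 1, so that is the treewidth.

Treewidth 1.
One such decomposition:
Bags: B1 = {a, c}  B2 = {b, c}
Tree: B1–B2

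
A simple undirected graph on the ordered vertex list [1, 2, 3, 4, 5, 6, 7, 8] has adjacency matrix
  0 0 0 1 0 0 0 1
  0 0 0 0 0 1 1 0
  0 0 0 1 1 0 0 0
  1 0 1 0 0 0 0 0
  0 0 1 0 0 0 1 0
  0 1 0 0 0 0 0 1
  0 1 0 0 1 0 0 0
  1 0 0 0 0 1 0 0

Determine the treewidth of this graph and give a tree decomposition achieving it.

Treewidth 2.
One optimal decomposition is:
Bags: B1 = {1, 6, 8}  B2 = {1, 2, 6}  B3 = {1, 2, 7}  B4 = {1, 5, 7}  B5 = {1, 3, 5}  B6 = {1, 3, 4}
Tree: B1–B2, B2–B3, B3–B4, B4–B5, B5–B6

The largest bag has 3 vertices, giving width 2; this decomposition certifies tw(G) ≤ 2. Since 1–8–6–2–7–5–3–4–1 is a cycle in G, G is not acyclic. Forests are exactly the graphs of treewidth ≤ 1, so tw(G) ≥ 2. Therefore the treewidth is 2.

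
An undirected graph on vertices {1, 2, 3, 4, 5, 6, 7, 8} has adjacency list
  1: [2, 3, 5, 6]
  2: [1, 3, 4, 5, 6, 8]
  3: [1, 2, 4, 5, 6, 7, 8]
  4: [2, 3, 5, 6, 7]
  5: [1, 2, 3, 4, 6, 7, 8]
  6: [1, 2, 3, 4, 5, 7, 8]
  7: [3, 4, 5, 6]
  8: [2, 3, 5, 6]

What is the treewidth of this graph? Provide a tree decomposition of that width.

Treewidth 4.
One optimal decomposition is:
Bags: B1 = {2, 3, 4, 5, 6}  B2 = {2, 3, 5, 6, 8}  B3 = {1, 2, 3, 5, 6}  B4 = {3, 4, 5, 6, 7}
Tree: B1–B2, B2–B3, B1–B4

Each bag holds 5 vertices, so the decomposition has width 4, which upper-bounds the treewidth. Conversely, {2, 3, 5, 6, 8} is a clique of size 5, and the vertices of any clique must share a bag in every tree decomposition; so some bag has ≥ 5 vertices and tw(G) ≥ 4. Hence tw(G) = 4 exactly.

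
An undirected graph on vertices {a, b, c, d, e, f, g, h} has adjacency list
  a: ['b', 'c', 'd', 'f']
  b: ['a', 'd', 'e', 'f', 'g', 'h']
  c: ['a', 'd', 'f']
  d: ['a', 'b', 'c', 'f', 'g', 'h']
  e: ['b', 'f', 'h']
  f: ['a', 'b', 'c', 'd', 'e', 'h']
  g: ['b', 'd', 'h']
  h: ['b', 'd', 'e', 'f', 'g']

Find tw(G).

3

A width-3 tree decomposition is:
Bags: B1 = {a, b, d, f}  B2 = {b, d, f, h}  B3 = {b, d, g, h}  B4 = {b, e, f, h}  B5 = {a, c, d, f}
Tree: B1–B2, B2–B3, B2–B4, B1–B5
Each bag holds 4 vertices, so the decomposition has width 3, which upper-bounds the treewidth. On the other hand G contains the 4-clique {b, d, g, h}. A clique must lie in a single bag of any decomposition, so no decomposition can have width below 3. Hence tw(G) = 3 exactly.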